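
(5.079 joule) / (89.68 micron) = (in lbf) 1.273e+04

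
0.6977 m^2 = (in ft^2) 7.51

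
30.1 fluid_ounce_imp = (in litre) 0.8552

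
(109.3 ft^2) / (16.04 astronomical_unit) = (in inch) 1.666e-10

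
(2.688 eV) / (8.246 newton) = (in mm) 5.223e-17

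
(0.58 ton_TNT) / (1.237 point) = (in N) 5.561e+12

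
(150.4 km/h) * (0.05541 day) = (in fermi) 2e+20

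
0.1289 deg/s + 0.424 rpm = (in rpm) 0.4455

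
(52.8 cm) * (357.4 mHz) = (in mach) 0.0005542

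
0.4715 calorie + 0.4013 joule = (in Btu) 0.00225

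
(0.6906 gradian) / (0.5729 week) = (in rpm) 2.99e-07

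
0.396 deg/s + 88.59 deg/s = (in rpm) 14.83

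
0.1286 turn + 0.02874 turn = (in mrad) 988.6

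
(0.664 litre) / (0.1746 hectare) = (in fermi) 3.803e+08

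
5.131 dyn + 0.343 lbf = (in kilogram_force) 0.1556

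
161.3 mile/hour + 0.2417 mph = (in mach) 0.2121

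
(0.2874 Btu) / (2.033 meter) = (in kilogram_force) 15.21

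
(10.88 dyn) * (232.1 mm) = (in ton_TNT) 6.035e-15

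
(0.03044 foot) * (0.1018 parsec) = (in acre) 7.202e+09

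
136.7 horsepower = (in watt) 1.019e+05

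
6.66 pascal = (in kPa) 0.00666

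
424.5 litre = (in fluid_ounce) 1.435e+04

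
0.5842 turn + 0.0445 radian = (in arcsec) 7.663e+05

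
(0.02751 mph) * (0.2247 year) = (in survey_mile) 54.15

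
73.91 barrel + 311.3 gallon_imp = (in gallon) 3478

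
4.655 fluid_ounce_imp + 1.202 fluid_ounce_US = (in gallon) 0.04433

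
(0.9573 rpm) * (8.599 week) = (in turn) 8.298e+04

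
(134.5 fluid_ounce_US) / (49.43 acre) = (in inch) 7.829e-07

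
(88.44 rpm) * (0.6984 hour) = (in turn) 3706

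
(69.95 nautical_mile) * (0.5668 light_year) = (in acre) 1.717e+17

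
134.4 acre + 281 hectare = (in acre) 828.8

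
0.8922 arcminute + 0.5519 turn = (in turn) 0.5519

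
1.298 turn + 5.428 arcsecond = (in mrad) 8156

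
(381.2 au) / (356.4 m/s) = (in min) 2.667e+09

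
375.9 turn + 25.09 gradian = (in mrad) 2.362e+06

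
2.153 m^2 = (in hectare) 0.0002153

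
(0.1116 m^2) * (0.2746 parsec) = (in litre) 9.456e+17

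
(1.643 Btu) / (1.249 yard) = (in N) 1518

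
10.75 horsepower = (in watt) 8016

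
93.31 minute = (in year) 0.0001775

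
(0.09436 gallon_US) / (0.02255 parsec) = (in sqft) 5.526e-18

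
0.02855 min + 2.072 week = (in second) 1.253e+06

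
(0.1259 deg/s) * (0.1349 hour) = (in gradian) 67.94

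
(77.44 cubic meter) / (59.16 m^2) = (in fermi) 1.309e+15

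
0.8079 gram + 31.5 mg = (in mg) 839.4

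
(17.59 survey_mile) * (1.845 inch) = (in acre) 0.3278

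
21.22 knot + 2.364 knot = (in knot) 23.58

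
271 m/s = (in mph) 606.2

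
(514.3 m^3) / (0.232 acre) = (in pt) 1553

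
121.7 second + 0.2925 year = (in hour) 2562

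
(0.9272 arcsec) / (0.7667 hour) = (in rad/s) 1.629e-09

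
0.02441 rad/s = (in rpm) 0.2331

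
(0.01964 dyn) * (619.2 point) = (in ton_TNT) 1.025e-17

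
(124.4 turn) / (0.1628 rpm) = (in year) 0.001454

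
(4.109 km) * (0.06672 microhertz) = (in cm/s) 0.02742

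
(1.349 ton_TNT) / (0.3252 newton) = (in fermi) 1.736e+25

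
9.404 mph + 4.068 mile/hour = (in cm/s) 602.3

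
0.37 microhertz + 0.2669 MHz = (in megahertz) 0.2669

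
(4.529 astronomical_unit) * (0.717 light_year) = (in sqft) 4.947e+28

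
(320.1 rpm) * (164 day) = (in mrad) 4.75e+11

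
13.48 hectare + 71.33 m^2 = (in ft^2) 1.452e+06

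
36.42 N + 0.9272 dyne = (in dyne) 3.642e+06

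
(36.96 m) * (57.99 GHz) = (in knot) 4.166e+12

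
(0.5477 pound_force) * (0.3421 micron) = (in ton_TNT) 1.992e-16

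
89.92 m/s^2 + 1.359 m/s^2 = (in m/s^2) 91.28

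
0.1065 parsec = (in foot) 1.078e+16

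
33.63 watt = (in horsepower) 0.0451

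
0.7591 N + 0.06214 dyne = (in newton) 0.7591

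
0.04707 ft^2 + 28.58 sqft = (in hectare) 0.000266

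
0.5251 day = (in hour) 12.6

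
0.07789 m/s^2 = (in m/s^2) 0.07789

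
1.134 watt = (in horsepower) 0.001521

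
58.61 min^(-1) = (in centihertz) 97.68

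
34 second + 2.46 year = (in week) 128.3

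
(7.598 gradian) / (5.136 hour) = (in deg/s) 0.0003698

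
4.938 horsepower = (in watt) 3682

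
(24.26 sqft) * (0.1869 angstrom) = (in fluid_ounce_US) 1.424e-06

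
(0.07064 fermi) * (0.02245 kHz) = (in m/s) 1.586e-15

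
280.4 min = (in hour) 4.673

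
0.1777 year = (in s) 5.604e+06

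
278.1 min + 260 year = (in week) 1.356e+04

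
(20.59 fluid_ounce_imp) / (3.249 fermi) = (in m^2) 1.801e+11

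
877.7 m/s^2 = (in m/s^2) 877.7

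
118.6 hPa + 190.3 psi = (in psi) 192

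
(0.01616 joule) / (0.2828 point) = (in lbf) 36.41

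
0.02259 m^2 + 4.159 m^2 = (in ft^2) 45.01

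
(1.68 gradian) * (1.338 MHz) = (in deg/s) 2.023e+06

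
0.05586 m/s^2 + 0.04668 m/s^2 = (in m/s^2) 0.1025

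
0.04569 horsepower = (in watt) 34.07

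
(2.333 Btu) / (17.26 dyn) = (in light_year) 1.507e-09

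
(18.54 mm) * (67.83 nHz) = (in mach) 3.693e-12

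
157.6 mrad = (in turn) 0.02508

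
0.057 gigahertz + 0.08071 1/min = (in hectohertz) 5.7e+05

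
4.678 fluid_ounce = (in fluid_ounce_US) 4.678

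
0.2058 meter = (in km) 0.0002058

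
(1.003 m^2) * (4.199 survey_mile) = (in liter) 6.778e+06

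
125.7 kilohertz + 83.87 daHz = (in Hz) 1.265e+05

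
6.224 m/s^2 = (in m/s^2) 6.224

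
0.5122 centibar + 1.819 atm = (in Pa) 1.848e+05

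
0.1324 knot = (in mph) 0.1524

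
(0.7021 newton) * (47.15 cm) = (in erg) 3.31e+06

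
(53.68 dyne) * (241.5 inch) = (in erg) 3.293e+04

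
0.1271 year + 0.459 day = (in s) 4.048e+06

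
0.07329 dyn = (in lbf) 1.648e-07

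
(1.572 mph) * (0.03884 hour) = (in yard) 107.5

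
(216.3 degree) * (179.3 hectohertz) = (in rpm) 6.464e+05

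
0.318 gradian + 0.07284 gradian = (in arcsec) 1266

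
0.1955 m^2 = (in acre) 4.831e-05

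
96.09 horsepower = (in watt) 7.165e+04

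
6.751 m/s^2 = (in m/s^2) 6.751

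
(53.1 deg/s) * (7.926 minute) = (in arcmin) 1.515e+06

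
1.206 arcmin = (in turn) 5.583e-05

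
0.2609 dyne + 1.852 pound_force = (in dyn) 8.238e+05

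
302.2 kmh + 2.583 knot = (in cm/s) 8527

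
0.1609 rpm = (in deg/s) 0.9654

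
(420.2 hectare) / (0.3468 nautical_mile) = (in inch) 2.576e+05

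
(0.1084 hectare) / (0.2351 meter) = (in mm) 4.611e+06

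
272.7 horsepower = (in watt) 2.034e+05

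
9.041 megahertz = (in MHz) 9.041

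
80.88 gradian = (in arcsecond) 2.621e+05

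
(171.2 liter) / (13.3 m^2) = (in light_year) 1.361e-18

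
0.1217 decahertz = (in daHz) 0.1217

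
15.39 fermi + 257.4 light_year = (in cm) 2.435e+20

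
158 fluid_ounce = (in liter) 4.673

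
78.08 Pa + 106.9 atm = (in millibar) 1.083e+05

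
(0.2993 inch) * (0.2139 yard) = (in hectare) 1.487e-07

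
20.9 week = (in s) 1.264e+07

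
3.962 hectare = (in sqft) 4.265e+05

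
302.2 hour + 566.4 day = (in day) 579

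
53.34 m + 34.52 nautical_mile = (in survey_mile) 39.76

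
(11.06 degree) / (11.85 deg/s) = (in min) 0.01556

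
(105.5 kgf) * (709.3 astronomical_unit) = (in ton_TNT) 2.624e+07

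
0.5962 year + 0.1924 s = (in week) 31.09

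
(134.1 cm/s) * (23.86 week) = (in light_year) 2.045e-09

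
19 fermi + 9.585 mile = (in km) 15.43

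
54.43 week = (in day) 381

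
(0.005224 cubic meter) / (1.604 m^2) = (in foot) 0.01069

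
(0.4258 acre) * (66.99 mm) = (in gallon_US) 3.049e+04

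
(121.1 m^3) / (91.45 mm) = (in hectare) 0.1324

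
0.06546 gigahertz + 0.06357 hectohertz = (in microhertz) 6.546e+13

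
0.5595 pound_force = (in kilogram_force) 0.2538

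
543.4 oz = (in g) 1.541e+04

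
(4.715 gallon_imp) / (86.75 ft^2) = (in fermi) 2.66e+12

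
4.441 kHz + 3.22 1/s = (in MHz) 0.004444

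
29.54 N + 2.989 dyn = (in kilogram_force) 3.012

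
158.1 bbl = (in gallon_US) 6640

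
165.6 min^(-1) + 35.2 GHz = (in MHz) 3.52e+04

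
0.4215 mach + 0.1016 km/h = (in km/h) 516.8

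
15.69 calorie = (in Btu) 0.06222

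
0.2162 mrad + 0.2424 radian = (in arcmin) 834.1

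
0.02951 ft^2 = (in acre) 6.775e-07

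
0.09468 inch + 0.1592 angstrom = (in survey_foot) 0.00789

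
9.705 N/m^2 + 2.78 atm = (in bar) 2.817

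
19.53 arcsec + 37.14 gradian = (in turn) 0.09287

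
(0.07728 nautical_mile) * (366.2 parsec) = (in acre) 3.996e+17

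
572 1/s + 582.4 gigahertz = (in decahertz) 5.824e+10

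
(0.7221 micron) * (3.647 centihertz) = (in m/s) 2.633e-08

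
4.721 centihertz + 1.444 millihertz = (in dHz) 0.4865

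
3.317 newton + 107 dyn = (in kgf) 0.3383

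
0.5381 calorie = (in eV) 1.405e+19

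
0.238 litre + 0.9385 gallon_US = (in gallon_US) 1.001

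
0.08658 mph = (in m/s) 0.0387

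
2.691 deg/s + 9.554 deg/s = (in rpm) 2.041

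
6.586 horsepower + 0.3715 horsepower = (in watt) 5188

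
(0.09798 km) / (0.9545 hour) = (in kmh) 0.1027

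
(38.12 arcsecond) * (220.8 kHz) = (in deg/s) 2338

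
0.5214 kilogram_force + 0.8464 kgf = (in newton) 13.41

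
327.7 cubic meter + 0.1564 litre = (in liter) 3.277e+05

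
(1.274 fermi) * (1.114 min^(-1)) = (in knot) 4.598e-17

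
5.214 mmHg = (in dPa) 6951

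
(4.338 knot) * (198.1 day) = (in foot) 1.253e+08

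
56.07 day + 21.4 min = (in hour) 1346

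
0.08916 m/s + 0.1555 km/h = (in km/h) 0.4765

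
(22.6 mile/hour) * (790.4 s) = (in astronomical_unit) 5.338e-08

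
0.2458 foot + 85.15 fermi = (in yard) 0.08193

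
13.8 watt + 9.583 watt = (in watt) 23.38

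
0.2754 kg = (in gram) 275.4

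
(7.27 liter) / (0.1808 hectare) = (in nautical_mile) 2.171e-09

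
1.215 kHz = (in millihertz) 1.215e+06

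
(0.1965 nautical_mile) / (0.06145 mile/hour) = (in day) 0.1533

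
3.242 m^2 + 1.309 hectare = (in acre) 3.235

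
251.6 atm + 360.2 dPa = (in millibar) 2.549e+05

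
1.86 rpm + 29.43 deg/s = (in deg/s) 40.59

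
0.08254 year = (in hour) 723.1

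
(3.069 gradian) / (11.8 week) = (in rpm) 6.451e-08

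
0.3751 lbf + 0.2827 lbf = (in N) 2.926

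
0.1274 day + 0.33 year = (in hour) 2894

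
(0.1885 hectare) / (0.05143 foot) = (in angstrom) 1.202e+15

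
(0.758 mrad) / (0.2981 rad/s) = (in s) 0.002543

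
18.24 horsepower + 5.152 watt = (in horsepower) 18.25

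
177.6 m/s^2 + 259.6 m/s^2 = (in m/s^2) 437.2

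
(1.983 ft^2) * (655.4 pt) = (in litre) 42.6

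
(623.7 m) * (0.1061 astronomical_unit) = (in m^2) 9.9e+12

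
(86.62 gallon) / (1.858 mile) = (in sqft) 0.00118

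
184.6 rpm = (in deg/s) 1108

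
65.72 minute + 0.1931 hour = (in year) 0.0001471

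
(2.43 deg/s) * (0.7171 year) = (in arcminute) 3.297e+09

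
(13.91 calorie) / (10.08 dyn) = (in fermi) 5.774e+20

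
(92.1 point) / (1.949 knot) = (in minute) 0.0005401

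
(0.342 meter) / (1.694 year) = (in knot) 1.244e-08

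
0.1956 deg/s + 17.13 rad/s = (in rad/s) 17.13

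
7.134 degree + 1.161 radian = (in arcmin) 4419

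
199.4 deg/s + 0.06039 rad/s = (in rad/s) 3.541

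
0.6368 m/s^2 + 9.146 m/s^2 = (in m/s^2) 9.783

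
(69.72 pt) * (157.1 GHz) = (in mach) 1.135e+07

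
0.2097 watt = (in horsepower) 0.0002812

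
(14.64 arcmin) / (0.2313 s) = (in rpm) 0.1758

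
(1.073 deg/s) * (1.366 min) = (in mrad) 1535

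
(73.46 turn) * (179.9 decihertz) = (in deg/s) 4.758e+05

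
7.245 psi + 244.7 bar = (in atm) 242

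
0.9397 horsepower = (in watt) 700.7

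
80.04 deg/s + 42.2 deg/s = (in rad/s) 2.133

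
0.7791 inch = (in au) 1.323e-13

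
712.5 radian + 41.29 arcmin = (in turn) 113.4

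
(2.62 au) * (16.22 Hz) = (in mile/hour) 1.422e+13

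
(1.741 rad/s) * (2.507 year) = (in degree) 7.886e+09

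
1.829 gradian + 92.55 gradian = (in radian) 1.483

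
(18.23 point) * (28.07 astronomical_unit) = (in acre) 6.673e+06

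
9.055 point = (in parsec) 1.035e-19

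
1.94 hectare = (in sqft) 2.088e+05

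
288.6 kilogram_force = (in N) 2830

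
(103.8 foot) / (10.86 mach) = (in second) 0.008556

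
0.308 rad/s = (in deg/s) 17.65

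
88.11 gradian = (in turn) 0.2203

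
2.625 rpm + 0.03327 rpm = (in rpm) 2.658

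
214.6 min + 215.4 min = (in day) 0.2986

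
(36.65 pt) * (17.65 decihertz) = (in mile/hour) 0.05105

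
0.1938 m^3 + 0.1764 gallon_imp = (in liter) 194.6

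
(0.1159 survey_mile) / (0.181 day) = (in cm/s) 1.193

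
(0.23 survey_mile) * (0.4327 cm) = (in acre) 0.0003958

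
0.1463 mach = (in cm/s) 4982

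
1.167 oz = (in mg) 3.308e+04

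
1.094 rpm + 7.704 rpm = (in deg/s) 52.79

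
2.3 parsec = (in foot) 2.328e+17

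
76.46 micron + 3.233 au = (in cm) 4.836e+13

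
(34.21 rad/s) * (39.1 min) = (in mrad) 8.026e+07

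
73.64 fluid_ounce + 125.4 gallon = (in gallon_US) 126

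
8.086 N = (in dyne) 8.086e+05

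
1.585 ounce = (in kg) 0.04493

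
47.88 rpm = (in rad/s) 5.014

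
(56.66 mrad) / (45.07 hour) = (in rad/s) 3.492e-07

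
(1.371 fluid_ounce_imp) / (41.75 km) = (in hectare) 9.33e-14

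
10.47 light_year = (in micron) 9.905e+22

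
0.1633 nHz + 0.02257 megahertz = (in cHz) 2.257e+06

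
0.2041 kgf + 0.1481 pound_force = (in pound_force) 0.5981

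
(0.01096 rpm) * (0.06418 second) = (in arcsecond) 15.19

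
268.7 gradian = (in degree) 241.8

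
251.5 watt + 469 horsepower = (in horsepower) 469.3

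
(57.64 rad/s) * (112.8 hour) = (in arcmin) 8.047e+10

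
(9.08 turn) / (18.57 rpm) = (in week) 4.851e-05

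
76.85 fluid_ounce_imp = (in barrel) 0.01373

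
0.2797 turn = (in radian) 1.757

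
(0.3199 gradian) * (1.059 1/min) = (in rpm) 0.0008469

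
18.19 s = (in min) 0.3032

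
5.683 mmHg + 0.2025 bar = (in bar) 0.2101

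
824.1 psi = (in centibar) 5682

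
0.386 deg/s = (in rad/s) 0.006737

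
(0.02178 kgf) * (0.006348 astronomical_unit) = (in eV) 1.266e+27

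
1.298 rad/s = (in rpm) 12.39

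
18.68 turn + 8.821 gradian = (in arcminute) 4.04e+05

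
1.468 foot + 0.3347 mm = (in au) 2.993e-12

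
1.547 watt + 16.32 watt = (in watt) 17.87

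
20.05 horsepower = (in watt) 1.495e+04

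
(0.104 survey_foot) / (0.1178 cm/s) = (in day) 0.0003115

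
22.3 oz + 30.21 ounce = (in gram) 1489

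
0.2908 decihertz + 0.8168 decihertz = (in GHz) 1.108e-10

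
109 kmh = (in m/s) 30.28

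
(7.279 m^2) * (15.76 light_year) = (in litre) 1.085e+21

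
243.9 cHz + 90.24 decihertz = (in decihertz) 114.6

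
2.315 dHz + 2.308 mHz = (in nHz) 2.338e+08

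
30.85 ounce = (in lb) 1.928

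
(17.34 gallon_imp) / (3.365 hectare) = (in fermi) 2.343e+09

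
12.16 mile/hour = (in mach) 0.01596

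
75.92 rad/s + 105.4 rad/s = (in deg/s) 1.039e+04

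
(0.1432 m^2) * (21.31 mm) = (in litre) 3.052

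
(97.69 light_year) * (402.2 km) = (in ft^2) 4.001e+24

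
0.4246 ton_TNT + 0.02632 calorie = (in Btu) 1.684e+06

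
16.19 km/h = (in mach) 0.01321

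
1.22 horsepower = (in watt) 909.8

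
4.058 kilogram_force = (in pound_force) 8.946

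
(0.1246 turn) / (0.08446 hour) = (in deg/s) 0.1475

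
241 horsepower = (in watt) 1.797e+05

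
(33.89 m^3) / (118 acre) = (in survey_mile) 4.41e-08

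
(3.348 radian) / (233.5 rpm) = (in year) 4.342e-09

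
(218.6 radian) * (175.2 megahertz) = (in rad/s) 3.83e+10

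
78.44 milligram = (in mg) 78.44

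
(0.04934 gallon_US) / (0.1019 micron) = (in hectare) 0.1833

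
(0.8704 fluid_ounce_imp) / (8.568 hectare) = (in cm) 2.886e-08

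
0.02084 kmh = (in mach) 1.7e-05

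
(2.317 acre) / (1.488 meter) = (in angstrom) 6.301e+13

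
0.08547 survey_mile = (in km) 0.1376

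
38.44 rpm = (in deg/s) 230.6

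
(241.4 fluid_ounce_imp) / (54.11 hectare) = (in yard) 1.386e-08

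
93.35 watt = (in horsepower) 0.1252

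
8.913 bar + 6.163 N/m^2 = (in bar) 8.913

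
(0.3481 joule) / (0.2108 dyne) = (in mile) 102.6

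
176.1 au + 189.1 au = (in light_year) 0.005775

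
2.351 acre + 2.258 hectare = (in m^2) 3.209e+04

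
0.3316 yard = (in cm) 30.32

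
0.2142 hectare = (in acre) 0.5293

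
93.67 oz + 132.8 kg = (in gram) 1.355e+05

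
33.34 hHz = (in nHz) 3.334e+12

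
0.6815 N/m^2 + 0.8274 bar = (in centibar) 82.74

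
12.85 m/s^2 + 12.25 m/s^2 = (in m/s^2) 25.1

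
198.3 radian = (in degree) 1.136e+04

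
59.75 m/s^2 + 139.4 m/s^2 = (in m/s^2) 199.2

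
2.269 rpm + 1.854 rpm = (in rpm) 4.123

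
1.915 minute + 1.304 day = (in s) 1.128e+05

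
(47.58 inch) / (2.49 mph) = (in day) 1.257e-05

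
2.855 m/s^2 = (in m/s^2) 2.855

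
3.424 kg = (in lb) 7.549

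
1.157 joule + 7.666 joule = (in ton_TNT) 2.109e-09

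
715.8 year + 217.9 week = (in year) 720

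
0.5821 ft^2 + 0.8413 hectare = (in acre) 2.079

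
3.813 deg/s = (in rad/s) 0.06655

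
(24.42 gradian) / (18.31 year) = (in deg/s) 3.806e-08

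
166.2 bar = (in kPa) 1.662e+04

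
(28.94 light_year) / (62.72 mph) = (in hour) 2.712e+12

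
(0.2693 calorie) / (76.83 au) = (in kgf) 9.997e-15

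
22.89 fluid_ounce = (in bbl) 0.004258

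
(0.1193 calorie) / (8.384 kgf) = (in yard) 0.006639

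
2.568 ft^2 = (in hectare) 2.386e-05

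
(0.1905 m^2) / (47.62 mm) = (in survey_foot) 13.12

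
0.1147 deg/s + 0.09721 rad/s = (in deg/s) 5.684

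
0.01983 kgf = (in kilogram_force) 0.01983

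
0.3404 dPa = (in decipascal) 0.3404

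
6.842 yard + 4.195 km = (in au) 2.808e-08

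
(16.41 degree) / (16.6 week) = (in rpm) 2.724e-07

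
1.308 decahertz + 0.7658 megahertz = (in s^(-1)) 7.658e+05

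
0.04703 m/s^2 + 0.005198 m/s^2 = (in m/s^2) 0.05223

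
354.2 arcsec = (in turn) 0.0002733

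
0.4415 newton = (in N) 0.4415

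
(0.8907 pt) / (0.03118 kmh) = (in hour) 1.008e-05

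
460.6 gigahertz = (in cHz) 4.606e+13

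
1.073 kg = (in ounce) 37.85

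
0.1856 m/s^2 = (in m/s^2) 0.1856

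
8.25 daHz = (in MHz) 8.25e-05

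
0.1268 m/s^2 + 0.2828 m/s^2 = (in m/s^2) 0.4096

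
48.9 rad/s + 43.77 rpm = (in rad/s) 53.48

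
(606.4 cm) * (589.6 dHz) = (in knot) 695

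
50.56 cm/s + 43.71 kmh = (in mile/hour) 28.29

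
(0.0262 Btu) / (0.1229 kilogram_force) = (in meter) 22.94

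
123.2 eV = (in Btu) 1.871e-20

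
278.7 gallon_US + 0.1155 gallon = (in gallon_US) 278.8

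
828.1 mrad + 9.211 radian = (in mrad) 1.004e+04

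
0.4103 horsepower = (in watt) 306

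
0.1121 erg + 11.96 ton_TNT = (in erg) 5.004e+17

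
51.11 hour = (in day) 2.13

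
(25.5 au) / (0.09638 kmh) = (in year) 4.518e+06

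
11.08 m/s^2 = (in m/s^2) 11.08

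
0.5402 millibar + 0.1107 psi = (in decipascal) 8173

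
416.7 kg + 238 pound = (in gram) 5.247e+05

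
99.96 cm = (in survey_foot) 3.28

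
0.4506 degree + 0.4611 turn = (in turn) 0.4624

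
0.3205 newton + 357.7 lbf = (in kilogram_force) 162.3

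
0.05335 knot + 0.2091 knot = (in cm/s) 13.5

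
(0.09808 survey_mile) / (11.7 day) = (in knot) 0.0003035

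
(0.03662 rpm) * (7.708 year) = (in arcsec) 1.923e+11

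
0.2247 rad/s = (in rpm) 2.146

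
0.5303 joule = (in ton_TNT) 1.267e-10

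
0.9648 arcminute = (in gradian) 0.01787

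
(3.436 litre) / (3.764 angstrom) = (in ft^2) 9.826e+07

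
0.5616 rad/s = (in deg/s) 32.18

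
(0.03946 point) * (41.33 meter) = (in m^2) 0.0005753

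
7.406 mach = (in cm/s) 2.522e+05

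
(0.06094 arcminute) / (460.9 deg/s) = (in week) 3.644e-12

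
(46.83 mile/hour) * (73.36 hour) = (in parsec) 1.792e-10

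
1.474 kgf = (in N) 14.46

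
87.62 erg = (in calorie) 2.094e-06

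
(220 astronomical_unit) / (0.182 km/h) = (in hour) 1.808e+11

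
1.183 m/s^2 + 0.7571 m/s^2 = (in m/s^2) 1.94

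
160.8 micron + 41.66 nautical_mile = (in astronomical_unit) 5.157e-07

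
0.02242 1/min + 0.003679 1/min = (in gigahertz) 4.35e-13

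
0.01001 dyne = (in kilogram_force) 1.021e-08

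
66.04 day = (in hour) 1585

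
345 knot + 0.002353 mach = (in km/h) 641.8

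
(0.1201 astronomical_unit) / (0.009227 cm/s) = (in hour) 5.409e+10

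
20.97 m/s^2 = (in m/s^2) 20.97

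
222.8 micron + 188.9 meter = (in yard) 206.6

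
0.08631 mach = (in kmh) 105.8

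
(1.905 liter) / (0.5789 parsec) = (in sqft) 1.148e-18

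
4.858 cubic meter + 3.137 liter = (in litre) 4861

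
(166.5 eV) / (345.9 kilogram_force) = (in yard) 8.6e-21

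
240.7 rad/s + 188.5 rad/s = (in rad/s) 429.2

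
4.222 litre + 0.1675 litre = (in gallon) 1.16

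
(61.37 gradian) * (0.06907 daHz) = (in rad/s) 0.6658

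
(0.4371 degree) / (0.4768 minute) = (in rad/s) 0.0002667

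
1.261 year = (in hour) 1.105e+04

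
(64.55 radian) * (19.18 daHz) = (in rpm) 1.182e+05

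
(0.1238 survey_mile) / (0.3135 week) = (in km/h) 0.003783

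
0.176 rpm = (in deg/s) 1.056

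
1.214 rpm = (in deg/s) 7.284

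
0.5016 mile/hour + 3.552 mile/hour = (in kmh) 6.524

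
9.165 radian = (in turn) 1.459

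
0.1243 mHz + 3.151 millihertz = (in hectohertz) 3.275e-05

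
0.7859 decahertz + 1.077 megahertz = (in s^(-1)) 1.077e+06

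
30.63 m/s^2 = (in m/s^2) 30.63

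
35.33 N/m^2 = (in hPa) 0.3533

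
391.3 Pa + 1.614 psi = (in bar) 0.1152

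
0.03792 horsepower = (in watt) 28.28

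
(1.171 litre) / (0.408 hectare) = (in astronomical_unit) 1.919e-18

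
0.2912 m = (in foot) 0.9554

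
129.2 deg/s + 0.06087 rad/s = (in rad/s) 2.316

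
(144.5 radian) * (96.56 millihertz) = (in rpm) 133.2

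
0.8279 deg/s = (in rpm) 0.138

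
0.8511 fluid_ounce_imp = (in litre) 0.02418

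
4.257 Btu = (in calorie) 1073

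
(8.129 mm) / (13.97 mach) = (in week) 2.826e-12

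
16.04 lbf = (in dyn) 7.135e+06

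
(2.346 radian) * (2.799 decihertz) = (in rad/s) 0.6566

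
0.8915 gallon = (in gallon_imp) 0.7423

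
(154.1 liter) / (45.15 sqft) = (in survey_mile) 2.283e-05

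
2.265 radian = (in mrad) 2265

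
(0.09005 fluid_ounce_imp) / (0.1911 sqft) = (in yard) 0.0001576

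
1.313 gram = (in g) 1.313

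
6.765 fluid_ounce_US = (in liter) 0.2001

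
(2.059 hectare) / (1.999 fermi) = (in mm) 1.03e+22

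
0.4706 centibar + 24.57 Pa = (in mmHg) 3.714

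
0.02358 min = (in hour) 0.000393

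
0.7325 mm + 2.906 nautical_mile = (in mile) 3.344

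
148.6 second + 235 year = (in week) 1.225e+04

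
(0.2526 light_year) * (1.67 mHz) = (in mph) 8.927e+12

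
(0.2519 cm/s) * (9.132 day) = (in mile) 1.235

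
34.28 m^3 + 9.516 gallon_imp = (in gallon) 9067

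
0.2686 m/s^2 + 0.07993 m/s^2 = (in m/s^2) 0.3485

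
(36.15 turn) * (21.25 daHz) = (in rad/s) 4.827e+04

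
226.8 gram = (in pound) 0.5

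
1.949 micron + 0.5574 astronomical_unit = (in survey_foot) 2.736e+11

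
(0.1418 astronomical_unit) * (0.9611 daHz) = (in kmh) 7.34e+11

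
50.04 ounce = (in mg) 1.419e+06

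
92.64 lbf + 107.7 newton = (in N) 519.8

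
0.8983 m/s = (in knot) 1.746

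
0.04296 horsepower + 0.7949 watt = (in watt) 32.83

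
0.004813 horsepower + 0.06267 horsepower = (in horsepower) 0.06748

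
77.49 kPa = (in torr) 581.2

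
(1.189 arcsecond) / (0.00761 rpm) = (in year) 2.294e-10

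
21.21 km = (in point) 6.012e+07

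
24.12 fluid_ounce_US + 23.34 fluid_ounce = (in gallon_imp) 0.3087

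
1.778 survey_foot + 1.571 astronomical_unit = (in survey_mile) 1.46e+08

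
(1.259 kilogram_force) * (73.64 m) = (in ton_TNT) 2.173e-07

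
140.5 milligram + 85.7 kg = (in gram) 8.57e+04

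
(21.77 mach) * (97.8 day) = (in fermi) 6.264e+25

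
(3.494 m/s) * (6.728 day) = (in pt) 5.757e+09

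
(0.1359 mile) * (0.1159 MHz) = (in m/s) 2.535e+07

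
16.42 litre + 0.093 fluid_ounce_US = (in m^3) 0.01642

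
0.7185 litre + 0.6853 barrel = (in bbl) 0.6898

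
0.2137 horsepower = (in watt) 159.4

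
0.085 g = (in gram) 0.085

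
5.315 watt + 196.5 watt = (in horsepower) 0.2706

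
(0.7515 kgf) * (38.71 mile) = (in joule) 4.591e+05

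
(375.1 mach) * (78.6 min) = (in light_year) 6.367e-08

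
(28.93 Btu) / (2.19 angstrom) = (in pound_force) 3.133e+13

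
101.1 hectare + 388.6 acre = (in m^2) 2.584e+06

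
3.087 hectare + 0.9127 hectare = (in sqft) 4.305e+05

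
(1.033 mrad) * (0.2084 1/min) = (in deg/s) 0.0002056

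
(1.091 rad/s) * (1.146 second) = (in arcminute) 4298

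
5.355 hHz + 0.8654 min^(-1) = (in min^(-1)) 3.213e+04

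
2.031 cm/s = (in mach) 5.965e-05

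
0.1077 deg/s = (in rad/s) 0.00188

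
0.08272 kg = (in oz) 2.918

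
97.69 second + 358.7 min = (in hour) 6.005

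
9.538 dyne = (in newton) 9.538e-05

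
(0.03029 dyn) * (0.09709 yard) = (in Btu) 2.549e-11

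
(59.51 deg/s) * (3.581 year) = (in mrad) 1.173e+11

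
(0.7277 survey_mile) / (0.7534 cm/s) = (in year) 0.004929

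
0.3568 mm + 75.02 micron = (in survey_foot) 0.001417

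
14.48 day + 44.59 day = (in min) 8.506e+04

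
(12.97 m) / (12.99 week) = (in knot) 3.209e-06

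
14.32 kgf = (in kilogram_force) 14.32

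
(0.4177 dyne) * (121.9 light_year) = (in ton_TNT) 1151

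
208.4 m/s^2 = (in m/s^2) 208.4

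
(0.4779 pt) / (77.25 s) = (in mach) 6.409e-09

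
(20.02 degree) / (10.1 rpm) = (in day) 3.824e-06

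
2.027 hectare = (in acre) 5.009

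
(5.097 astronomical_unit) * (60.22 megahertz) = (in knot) 8.926e+19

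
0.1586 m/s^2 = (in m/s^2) 0.1586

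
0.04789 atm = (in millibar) 48.52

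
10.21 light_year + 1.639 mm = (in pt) 2.738e+20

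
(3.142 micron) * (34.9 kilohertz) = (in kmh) 0.3948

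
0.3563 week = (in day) 2.494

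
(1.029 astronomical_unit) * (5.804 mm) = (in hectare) 8.934e+04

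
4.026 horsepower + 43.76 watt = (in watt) 3046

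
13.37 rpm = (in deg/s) 80.22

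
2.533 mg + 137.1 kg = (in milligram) 1.371e+08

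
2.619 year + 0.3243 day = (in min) 1.377e+06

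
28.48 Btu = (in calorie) 7182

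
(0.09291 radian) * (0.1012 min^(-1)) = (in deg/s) 0.008979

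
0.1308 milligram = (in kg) 1.308e-07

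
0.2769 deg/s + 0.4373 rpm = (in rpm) 0.4835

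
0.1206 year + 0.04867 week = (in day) 44.36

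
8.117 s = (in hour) 0.002255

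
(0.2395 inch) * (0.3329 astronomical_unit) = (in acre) 7.486e+04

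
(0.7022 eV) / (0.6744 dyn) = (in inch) 6.568e-13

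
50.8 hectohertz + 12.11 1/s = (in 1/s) 5092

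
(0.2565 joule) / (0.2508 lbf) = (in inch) 9.052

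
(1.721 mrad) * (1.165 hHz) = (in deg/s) 11.49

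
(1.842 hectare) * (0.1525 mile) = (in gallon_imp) 9.944e+08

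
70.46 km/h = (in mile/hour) 43.78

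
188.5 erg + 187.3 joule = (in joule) 187.3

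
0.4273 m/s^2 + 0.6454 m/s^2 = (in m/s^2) 1.073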